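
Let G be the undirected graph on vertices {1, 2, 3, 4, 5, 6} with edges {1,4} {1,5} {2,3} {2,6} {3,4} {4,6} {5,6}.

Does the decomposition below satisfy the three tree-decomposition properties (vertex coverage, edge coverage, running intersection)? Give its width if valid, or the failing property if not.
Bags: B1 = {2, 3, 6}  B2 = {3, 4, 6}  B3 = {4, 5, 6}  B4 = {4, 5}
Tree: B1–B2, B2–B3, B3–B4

A tree decomposition must satisfy three properties: every vertex lies in some bag; for every edge, both endpoints lie together in some bag; and for every vertex, the bags containing it form a connected subtree. Here vertex 1 appears in no bag, so the decomposition is invalid.

No — vertex 1 appears in no bag.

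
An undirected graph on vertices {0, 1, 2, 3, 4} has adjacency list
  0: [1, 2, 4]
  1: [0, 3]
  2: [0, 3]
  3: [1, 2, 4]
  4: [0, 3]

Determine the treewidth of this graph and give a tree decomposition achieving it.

Treewidth 2.
Bags: B1 = {0, 2, 3}  B2 = {0, 1, 3}  B3 = {0, 3, 4}
Tree: B1–B2, B2–B3

Each bag holds 3 vertices, so the decomposition has width 2, which upper-bounds the treewidth. The edges 2–0–1–3–2 form a cycle, so G is not a tree and its treewidth is at least 2. Hence tw(G) = 2 exactly.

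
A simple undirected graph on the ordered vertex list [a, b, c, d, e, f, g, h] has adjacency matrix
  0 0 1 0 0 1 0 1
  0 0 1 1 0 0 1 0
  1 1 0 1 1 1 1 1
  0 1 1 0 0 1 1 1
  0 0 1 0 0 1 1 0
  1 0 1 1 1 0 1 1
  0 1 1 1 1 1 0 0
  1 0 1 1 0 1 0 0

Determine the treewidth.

3

A width-3 tree decomposition is:
Bags: B1 = {c, d, f, g}  B2 = {c, e, f, g}  B3 = {b, c, d, g}  B4 = {c, d, f, h}  B5 = {a, c, f, h}
Tree: B1–B2, B1–B3, B1–B4, B4–B5
Every bag has size at most 4, so the width is 4 − 1 = 3 and tw(G) ≤ 3. On the other hand G contains the 4-clique {c, d, f, g}. A clique must lie in a single bag of any decomposition, so no decomposition can have width below 3. Hence tw(G) = 3 exactly.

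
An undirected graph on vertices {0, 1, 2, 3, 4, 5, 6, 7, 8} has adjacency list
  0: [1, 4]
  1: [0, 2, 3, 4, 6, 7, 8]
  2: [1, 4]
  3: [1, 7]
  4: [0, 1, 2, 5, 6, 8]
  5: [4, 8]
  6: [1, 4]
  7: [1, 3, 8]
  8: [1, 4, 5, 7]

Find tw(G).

A width-2 tree decomposition is:
Bags: B1 = {1, 4, 8}  B2 = {0, 1, 4}  B3 = {1, 7, 8}  B4 = {4, 5, 8}  B5 = {1, 3, 7}  B6 = {1, 2, 4}  B7 = {1, 4, 6}
Tree: B1–B2, B1–B3, B1–B4, B3–B5, B1–B6, B1–B7
The largest bag has 3 vertices, giving width 2; this decomposition certifies tw(G) ≤ 2. On the other hand G contains the 3-clique {1, 3, 7}. A clique must lie in a single bag of any decomposition, so no decomposition can have width below 2. Therefore the treewidth is 2.

2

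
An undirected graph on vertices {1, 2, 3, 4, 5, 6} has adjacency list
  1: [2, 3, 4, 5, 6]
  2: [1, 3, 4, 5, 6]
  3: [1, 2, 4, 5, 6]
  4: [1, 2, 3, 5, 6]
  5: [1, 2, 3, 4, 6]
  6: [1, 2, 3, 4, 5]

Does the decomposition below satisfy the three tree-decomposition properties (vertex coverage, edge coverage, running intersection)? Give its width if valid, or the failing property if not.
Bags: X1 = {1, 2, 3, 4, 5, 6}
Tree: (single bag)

Every vertex of G appears in some bag (union = {1, 2, 3, 4, 5, 6}); every edge is covered by a bag; and for each vertex v the set of bags containing v is connected in the bag tree. The decomposition is therefore valid. The largest bag has 6 vertices, so the width is 5.

Yes; width 5.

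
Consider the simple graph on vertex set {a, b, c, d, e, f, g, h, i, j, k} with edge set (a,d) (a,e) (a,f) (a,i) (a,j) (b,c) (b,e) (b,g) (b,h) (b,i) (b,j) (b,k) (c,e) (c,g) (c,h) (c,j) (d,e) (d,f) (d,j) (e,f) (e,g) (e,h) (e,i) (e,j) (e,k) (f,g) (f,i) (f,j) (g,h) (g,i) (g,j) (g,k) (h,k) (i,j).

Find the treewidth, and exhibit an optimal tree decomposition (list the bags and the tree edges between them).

Every bag has size at most 5, so the width is 5 − 1 = 4 and tw(G) ≤ 4. Conversely, {a, d, e, f, j} is a clique of size 5, and the vertices of any clique must share a bag in every tree decomposition; so some bag has ≥ 5 vertices and tw(G) ≥ 4. The upper and lower bounds meet at 4, so that is the treewidth.

Treewidth 4.
Bags: B1 = {b, c, e, g, j}  B2 = {b, e, g, i, j}  B3 = {b, c, e, g, h}  B4 = {b, e, g, h, k}  B5 = {e, f, g, i, j}  B6 = {a, e, f, i, j}  B7 = {a, d, e, f, j}
Tree: B1–B2, B1–B3, B3–B4, B2–B5, B5–B6, B6–B7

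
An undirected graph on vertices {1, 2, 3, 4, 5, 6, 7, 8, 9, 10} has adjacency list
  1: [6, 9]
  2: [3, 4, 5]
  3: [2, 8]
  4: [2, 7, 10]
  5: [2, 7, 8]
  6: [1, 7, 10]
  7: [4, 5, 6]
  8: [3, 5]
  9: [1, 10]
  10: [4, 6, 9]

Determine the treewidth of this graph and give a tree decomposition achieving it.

Treewidth 2.
One optimal decomposition is:
Bags: B1 = {2, 3, 8}  B2 = {2, 5, 8}  B3 = {2, 4, 5}  B4 = {4, 5, 7}  B5 = {4, 7, 10}  B6 = {6, 7, 10}  B7 = {6, 9, 10}  B8 = {1, 6, 9}
Tree: B1–B2, B2–B3, B3–B4, B4–B5, B5–B6, B6–B7, B7–B8

Every bag has size at most 3, so the width is 3 − 1 = 2 and tw(G) ≤ 2. For the lower bound, G contains the cycle 3–8–5–2–3, so G is not a forest; only forests have treewidth ≤ 1, hence tw(G) ≥ 2. The upper and lower bounds meet at 2, so that is the treewidth.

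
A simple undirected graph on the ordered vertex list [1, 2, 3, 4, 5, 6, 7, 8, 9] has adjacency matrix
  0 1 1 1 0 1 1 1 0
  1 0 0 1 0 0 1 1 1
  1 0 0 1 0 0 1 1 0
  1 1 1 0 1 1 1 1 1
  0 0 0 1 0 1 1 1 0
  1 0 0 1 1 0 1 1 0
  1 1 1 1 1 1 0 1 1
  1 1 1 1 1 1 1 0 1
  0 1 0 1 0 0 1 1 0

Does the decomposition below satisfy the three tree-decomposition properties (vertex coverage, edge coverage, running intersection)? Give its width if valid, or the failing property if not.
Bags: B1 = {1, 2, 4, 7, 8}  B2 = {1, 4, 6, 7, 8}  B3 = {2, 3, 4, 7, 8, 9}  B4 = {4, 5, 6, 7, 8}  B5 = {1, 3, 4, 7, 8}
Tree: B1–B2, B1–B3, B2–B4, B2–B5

A tree decomposition must satisfy three properties: every vertex lies in some bag; for every edge, both endpoints lie together in some bag; and for every vertex, the bags containing it form a connected subtree. Here bags containing vertex 3 are not connected in the tree, so the decomposition is invalid.

No — bags containing vertex 3 are not connected in the tree.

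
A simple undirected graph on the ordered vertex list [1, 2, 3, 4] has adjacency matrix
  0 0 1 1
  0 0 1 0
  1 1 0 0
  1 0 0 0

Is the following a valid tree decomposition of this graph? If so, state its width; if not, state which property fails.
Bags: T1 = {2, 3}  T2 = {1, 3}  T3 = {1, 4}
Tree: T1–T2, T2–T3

Yes; width 1.

Vertex coverage: the bags together contain {1, 2, 3, 4}, the full vertex set. Edge coverage: each edge of G has both endpoints in at least one bag. Running intersection: for every vertex, the bags containing it form a connected subtree. All three properties hold, so this is a valid tree decomposition of width max|bag| − 1 = 1, and hence tw(G) ≤ 1.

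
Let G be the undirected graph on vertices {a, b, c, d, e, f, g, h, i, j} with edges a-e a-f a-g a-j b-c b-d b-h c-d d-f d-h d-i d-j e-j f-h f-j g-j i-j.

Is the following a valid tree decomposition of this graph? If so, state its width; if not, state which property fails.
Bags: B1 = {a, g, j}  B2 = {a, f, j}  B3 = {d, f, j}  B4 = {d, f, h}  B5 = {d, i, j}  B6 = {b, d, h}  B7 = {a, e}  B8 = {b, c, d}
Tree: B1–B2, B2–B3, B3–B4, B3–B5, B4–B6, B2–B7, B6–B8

A tree decomposition must satisfy three properties: every vertex lies in some bag; for every edge, both endpoints lie together in some bag; and for every vertex, the bags containing it form a connected subtree. Here edge (j,e) lies in no bag, so the decomposition is invalid.

No — edge (j,e) lies in no bag.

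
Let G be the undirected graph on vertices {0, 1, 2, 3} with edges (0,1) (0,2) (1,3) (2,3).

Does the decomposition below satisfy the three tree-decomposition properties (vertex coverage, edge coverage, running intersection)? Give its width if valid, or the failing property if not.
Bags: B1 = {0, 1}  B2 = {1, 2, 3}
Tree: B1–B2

No — edge (2,0) lies in no bag.

A tree decomposition must satisfy three properties: every vertex lies in some bag; for every edge, both endpoints lie together in some bag; and for every vertex, the bags containing it form a connected subtree. Here edge (2,0) lies in no bag, so the decomposition is invalid.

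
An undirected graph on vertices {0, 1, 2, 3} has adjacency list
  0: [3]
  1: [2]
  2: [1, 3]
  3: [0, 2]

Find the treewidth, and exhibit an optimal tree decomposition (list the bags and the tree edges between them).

Treewidth 1.
One such decomposition:
Bags: B1 = {1, 2}  B2 = {2, 3}  B3 = {0, 3}
Tree: B1–B2, B2–B3

The largest bag has 2 vertices, giving width 1; this decomposition certifies tw(G) ≤ 1. G has an edge, so its treewidth is at least 1. Combining the bounds, tw(G) = 1.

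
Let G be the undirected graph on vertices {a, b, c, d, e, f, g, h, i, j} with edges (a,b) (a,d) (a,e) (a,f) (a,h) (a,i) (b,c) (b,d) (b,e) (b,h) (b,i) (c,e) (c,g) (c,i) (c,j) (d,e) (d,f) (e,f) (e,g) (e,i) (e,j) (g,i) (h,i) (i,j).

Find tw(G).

3

A width-3 tree decomposition is:
Bags: B1 = {a, b, e, i}  B2 = {a, b, h, i}  B3 = {b, c, e, i}  B4 = {c, e, i, j}  B5 = {a, b, d, e}  B6 = {c, e, g, i}  B7 = {a, d, e, f}
Tree: B1–B2, B1–B3, B3–B4, B1–B5, B4–B6, B5–B7
The largest bag has 4 vertices, giving width 3; this decomposition certifies tw(G) ≤ 3. For the lower bound, the 4 vertices {a, d, e, f} are pairwise adjacent, and any tree decomposition puts a clique entirely inside one bag — forcing width ≥ 3. Combining the bounds, tw(G) = 3.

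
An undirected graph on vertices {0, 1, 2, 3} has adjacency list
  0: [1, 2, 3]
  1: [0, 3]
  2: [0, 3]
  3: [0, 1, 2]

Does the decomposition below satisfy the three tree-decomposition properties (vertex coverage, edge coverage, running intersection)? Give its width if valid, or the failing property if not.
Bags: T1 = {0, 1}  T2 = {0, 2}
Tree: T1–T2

No — vertex 3 appears in no bag.

A tree decomposition must satisfy three properties: every vertex lies in some bag; for every edge, both endpoints lie together in some bag; and for every vertex, the bags containing it form a connected subtree. Here vertex 3 appears in no bag, so the decomposition is invalid.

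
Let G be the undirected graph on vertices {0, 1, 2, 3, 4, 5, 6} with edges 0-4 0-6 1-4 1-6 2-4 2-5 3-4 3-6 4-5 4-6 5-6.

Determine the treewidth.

2

A width-2 tree decomposition is:
Bags: B1 = {2, 4, 5}  B2 = {4, 5, 6}  B3 = {1, 4, 6}  B4 = {3, 4, 6}  B5 = {0, 4, 6}
Tree: B1–B2, B2–B3, B3–B4, B2–B5
Every bag has size at most 3, so the width is 3 − 1 = 2 and tw(G) ≤ 2. On the other hand G contains the 3-clique {2, 4, 5}. A clique must lie in a single bag of any decomposition, so no decomposition can have width below 2. Therefore the treewidth is 2.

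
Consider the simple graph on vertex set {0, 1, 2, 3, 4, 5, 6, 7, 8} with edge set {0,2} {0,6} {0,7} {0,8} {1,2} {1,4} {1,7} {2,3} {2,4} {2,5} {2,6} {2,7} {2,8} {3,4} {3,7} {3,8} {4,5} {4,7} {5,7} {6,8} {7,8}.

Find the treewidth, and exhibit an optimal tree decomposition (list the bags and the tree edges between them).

Each bag holds 4 vertices, so the decomposition has width 3, which upper-bounds the treewidth. On the other hand G contains the 4-clique {0, 2, 6, 8}. A clique must lie in a single bag of any decomposition, so no decomposition can have width below 3. Therefore the treewidth is 3.

Treewidth 3.
One such decomposition:
Bags: B1 = {0, 2, 7, 8}  B2 = {0, 2, 6, 8}  B3 = {2, 3, 7, 8}  B4 = {2, 3, 4, 7}  B5 = {1, 2, 4, 7}  B6 = {2, 4, 5, 7}
Tree: B1–B2, B1–B3, B3–B4, B4–B5, B5–B6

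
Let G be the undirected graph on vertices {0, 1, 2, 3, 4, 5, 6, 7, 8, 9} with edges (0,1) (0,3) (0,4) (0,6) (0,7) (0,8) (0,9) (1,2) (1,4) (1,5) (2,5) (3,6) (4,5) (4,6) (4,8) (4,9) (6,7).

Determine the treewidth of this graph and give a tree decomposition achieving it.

Every bag has size at most 3, so the width is 3 − 1 = 2 and tw(G) ≤ 2. Conversely, {0, 3, 6} is a clique of size 3, and the vertices of any clique must share a bag in every tree decomposition; so some bag has ≥ 3 vertices and tw(G) ≥ 2. The upper and lower bounds meet at 2, so that is the treewidth.

Treewidth 2.
One optimal decomposition is:
Bags: B1 = {0, 3, 6}  B2 = {0, 4, 6}  B3 = {0, 4, 9}  B4 = {0, 1, 4}  B5 = {1, 4, 5}  B6 = {1, 2, 5}  B7 = {0, 4, 8}  B8 = {0, 6, 7}
Tree: B1–B2, B2–B3, B2–B4, B4–B5, B5–B6, B2–B7, B2–B8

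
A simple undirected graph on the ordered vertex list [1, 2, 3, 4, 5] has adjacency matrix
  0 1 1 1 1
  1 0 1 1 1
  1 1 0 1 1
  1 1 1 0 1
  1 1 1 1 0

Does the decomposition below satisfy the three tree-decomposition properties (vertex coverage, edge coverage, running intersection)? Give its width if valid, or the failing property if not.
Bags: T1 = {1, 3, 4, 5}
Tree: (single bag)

No — vertex 2 appears in no bag.

A tree decomposition must satisfy three properties: every vertex lies in some bag; for every edge, both endpoints lie together in some bag; and for every vertex, the bags containing it form a connected subtree. Here vertex 2 appears in no bag, so the decomposition is invalid.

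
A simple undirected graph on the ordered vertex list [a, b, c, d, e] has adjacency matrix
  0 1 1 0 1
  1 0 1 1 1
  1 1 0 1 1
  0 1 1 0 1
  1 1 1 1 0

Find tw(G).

A width-3 tree decomposition is:
Bags: B1 = {a, b, c, e}  B2 = {b, c, d, e}
Tree: B1–B2
Every bag has size at most 4, so the width is 4 − 1 = 3 and tw(G) ≤ 3. For the lower bound, the 4 vertices {b, c, d, e} are pairwise adjacent, and any tree decomposition puts a clique entirely inside one bag — forcing width ≥ 3. The upper and lower bounds meet at 3, so that is the treewidth.

3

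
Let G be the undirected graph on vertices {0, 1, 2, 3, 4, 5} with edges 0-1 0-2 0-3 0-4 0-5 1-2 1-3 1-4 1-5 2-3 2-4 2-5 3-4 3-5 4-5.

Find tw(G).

5

A width-5 tree decomposition is:
Bags: B1 = {0, 1, 2, 3, 4, 5}
Tree: (single bag)
With just one bag of size 6, the width is 6 − 1 = 5, so tw(G) ≤ 5. On the other hand G contains the 6-clique {0, 1, 2, 3, 4, 5}. A clique must lie in a single bag of any decomposition, so no decomposition can have width below 5. The upper and lower bounds meet at 5, so that is the treewidth.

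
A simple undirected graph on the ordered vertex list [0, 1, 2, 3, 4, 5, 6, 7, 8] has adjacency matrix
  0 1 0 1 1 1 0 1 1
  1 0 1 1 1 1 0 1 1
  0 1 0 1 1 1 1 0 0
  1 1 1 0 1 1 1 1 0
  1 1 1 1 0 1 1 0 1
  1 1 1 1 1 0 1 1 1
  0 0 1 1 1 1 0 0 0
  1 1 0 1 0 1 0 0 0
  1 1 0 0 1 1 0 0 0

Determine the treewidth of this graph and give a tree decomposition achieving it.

Each bag holds 5 vertices, so the decomposition has width 4, which upper-bounds the treewidth. On the other hand G contains the 5-clique {0, 1, 4, 5, 8}. A clique must lie in a single bag of any decomposition, so no decomposition can have width below 4. Combining the bounds, tw(G) = 4.

Treewidth 4.
One such decomposition:
Bags: B1 = {2, 3, 4, 5, 6}  B2 = {1, 2, 3, 4, 5}  B3 = {0, 1, 3, 4, 5}  B4 = {0, 1, 3, 5, 7}  B5 = {0, 1, 4, 5, 8}
Tree: B1–B2, B2–B3, B3–B4, B3–B5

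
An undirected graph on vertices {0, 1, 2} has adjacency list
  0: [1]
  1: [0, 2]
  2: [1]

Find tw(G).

A width-1 tree decomposition is:
Bags: B1 = {0, 1}  B2 = {1, 2}
Tree: B1–B2
Every bag has size at most 2, so the width is 2 − 1 = 1 and tw(G) ≤ 1. Any graph with an edge has treewidth ≥ 1, and G has the edge 0–1. Combining the bounds, tw(G) = 1.

1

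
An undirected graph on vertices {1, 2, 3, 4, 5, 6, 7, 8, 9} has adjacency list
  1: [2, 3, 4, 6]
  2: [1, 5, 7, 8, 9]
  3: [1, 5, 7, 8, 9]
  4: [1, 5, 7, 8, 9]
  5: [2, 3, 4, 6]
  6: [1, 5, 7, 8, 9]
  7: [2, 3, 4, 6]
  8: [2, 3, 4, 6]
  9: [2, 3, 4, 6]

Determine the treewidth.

4

A width-4 tree decomposition is:
Bags: B1 = {2, 3, 4, 5, 6}  B2 = {2, 3, 4, 6, 9}  B3 = {2, 3, 4, 6, 7}  B4 = {2, 3, 4, 6, 8}  B5 = {1, 2, 3, 4, 6}
Tree: B1–B2, B2–B3, B3–B4, B4–B5
Each bag holds 5 vertices, so the decomposition has width 4, which upper-bounds the treewidth. For the lower bound: the 5 vertex sets {3,5}, {4,9}, {6,7}, {2}, {8} are disjoint, each induces a connected subgraph, and every pair is joined by at least one edge of G. Contracting each set to a single vertex therefore yields K_{5} as a minor, and since treewidth is minor-monotone, tw(G) ≥ tw(K_{5}) = 4. The upper and lower bounds meet at 4, so that is the treewidth.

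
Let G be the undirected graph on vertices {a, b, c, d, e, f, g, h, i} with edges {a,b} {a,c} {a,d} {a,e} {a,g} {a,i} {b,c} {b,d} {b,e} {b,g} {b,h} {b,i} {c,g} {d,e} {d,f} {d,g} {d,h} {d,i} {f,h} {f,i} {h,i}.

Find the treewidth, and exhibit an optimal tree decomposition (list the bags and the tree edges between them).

Treewidth 3.
Bags: B1 = {a, b, d, g}  B2 = {a, b, d, i}  B3 = {a, b, c, g}  B4 = {b, d, h, i}  B5 = {d, f, h, i}  B6 = {a, b, d, e}
Tree: B1–B2, B1–B3, B2–B4, B4–B5, B2–B6

Each bag holds 4 vertices, so the decomposition has width 3, which upper-bounds the treewidth. Conversely, {d, f, h, i} is a clique of size 4, and the vertices of any clique must share a bag in every tree decomposition; so some bag has ≥ 4 vertices and tw(G) ≥ 3. Combining the bounds, tw(G) = 3.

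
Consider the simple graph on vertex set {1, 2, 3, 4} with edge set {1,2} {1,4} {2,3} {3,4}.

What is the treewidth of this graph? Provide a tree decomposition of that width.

Treewidth 2.
One optimal decomposition is:
Bags: B1 = {1, 2, 4}  B2 = {2, 3, 4}
Tree: B1–B2

The largest bag has 3 vertices, giving width 2; this decomposition certifies tw(G) ≤ 2. For the lower bound, G contains the cycle 2–1–4–3–2, so G is not a forest; only forests have treewidth ≤ 1, hence tw(G) ≥ 2. The upper and lower bounds meet at 2, so that is the treewidth.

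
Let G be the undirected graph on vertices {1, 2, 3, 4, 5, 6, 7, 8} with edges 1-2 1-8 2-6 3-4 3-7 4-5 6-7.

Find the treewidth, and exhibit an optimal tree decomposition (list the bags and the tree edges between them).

Treewidth 1.
One such decomposition:
Bags: B1 = {1, 8}  B2 = {1, 2}  B3 = {2, 6}  B4 = {6, 7}  B5 = {3, 7}  B6 = {3, 4}  B7 = {4, 5}
Tree: B1–B2, B2–B3, B3–B4, B4–B5, B5–B6, B6–B7

Every bag has size at most 2, so the width is 2 − 1 = 1 and tw(G) ≤ 1. Since G has at least one edge (e.g. 8–1), it is not an edgeless graph, so tw(G) ≥ 1. Therefore the treewidth is 1.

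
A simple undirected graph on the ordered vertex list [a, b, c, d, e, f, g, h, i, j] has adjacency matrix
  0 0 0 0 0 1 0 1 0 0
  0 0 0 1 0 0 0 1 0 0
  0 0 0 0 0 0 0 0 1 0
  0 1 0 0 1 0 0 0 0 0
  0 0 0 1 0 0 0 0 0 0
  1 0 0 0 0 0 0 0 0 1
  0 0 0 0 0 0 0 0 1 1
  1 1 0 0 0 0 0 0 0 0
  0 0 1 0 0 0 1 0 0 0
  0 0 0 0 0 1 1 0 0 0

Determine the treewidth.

A width-1 tree decomposition is:
Bags: B1 = {d, e}  B2 = {b, d}  B3 = {b, h}  B4 = {a, h}  B5 = {a, f}  B6 = {f, j}  B7 = {g, j}  B8 = {g, i}  B9 = {c, i}
Tree: B1–B2, B2–B3, B3–B4, B4–B5, B5–B6, B6–B7, B7–B8, B8–B9
Every bag has size at most 2, so the width is 2 − 1 = 1 and tw(G) ≤ 1. Since G has at least one edge (e.g. e–d), it is not an edgeless graph, so tw(G) ≥ 1. The upper and lower bounds meet at 1, so that is the treewidth.

1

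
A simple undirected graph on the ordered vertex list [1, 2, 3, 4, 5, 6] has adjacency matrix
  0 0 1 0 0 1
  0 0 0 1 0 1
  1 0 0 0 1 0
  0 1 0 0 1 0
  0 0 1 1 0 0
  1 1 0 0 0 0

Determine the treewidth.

2

A width-2 tree decomposition is:
Bags: B1 = {1, 2, 6}  B2 = {1, 2, 4}  B3 = {1, 4, 5}  B4 = {1, 3, 5}
Tree: B1–B2, B2–B3, B3–B4
Every bag has size at most 3, so the width is 3 − 1 = 2 and tw(G) ≤ 2. Since 1–6–2–4–5–3–1 is a cycle in G, G is not acyclic. Forests are exactly the graphs of treewidth ≤ 1, so tw(G) ≥ 2. Therefore the treewidth is 2.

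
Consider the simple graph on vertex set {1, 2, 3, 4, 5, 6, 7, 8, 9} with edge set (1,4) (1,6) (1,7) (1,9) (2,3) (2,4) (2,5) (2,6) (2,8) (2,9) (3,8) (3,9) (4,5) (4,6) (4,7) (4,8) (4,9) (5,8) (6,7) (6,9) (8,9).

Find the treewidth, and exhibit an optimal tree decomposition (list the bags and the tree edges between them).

Treewidth 3.
One optimal decomposition is:
Bags: B1 = {1, 4, 6, 9}  B2 = {1, 4, 6, 7}  B3 = {2, 4, 6, 9}  B4 = {2, 4, 8, 9}  B5 = {2, 4, 5, 8}  B6 = {2, 3, 8, 9}
Tree: B1–B2, B1–B3, B3–B4, B4–B5, B4–B6

Every bag has size at most 4, so the width is 4 − 1 = 3 and tw(G) ≤ 3. Conversely, {2, 3, 8, 9} is a clique of size 4, and the vertices of any clique must share a bag in every tree decomposition; so some bag has ≥ 4 vertices and tw(G) ≥ 3. Combining the bounds, tw(G) = 3.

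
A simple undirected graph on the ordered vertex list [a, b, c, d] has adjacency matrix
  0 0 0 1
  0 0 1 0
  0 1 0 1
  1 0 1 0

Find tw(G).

1

A width-1 tree decomposition is:
Bags: B1 = {c, d}  B2 = {a, d}  B3 = {b, c}
Tree: B1–B2, B1–B3
The largest bag has 2 vertices, giving width 1; this decomposition certifies tw(G) ≤ 1. G has an edge, so its treewidth is at least 1. Therefore the treewidth is 1.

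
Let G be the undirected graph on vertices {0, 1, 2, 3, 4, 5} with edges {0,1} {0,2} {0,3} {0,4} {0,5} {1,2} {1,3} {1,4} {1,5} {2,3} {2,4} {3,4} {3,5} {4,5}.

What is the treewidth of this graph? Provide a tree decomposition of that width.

The largest bag has 5 vertices, giving width 4; this decomposition certifies tw(G) ≤ 4. On the other hand G contains the 5-clique {0, 1, 2, 3, 4}. A clique must lie in a single bag of any decomposition, so no decomposition can have width below 4. Combining the bounds, tw(G) = 4.

Treewidth 4.
One optimal decomposition is:
Bags: B1 = {0, 1, 2, 3, 4}  B2 = {0, 1, 3, 4, 5}
Tree: B1–B2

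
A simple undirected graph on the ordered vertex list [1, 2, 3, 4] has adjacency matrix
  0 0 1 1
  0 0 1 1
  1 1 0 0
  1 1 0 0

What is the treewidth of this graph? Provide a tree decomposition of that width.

The largest bag has 3 vertices, giving width 2; this decomposition certifies tw(G) ≤ 2. The edges 3–2–4–1–3 form a cycle, so G is not a tree and its treewidth is at least 2. Combining the bounds, tw(G) = 2.

Treewidth 2.
One optimal decomposition is:
Bags: B1 = {2, 3, 4}  B2 = {1, 3, 4}
Tree: B1–B2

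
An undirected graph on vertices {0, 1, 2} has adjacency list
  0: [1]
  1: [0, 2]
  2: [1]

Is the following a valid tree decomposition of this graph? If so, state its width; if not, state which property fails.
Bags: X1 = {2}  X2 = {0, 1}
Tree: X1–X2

No — edge (1,2) lies in no bag.

A tree decomposition must satisfy three properties: every vertex lies in some bag; for every edge, both endpoints lie together in some bag; and for every vertex, the bags containing it form a connected subtree. Here edge (1,2) lies in no bag, so the decomposition is invalid.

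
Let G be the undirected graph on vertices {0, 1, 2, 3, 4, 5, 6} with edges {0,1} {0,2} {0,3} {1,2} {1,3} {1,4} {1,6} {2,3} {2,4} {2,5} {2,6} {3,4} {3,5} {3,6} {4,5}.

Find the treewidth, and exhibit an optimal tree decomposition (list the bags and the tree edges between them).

Each bag holds 4 vertices, so the decomposition has width 3, which upper-bounds the treewidth. Conversely, {0, 1, 2, 3} is a clique of size 4, and the vertices of any clique must share a bag in every tree decomposition; so some bag has ≥ 4 vertices and tw(G) ≥ 3. Therefore the treewidth is 3.

Treewidth 3.
Bags: B1 = {1, 2, 3, 4}  B2 = {1, 2, 3, 6}  B3 = {2, 3, 4, 5}  B4 = {0, 1, 2, 3}
Tree: B1–B2, B1–B3, B2–B4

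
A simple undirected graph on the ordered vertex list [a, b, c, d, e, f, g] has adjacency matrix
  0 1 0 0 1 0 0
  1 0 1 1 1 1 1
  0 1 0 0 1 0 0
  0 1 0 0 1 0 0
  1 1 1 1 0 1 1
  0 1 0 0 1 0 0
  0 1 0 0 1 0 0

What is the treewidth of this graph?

2

A width-2 tree decomposition is:
Bags: B1 = {b, c, e}  B2 = {b, e, f}  B3 = {a, b, e}  B4 = {b, e, g}  B5 = {b, d, e}
Tree: B1–B2, B1–B3, B2–B4, B3–B5
Every bag has size at most 3, so the width is 3 − 1 = 2 and tw(G) ≤ 2. For the lower bound, the 3 vertices {b, d, e} are pairwise adjacent, and any tree decomposition puts a clique entirely inside one bag — forcing width ≥ 2. Therefore the treewidth is 2.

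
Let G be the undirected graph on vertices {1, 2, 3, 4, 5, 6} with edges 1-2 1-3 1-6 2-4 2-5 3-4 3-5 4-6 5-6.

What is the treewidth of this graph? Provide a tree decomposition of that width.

The largest bag has 4 vertices, giving width 3; this decomposition certifies tw(G) ≤ 3. For the lower bound: the 4 vertex sets {4,6}, {2,5}, {3}, {1} are disjoint, each induces a connected subgraph, and every pair is joined by at least one edge of G. Contracting each set to a single vertex therefore yields K_{4} as a minor, and since treewidth is minor-monotone, tw(G) ≥ tw(K_{4}) = 3. Combining the bounds, tw(G) = 3.

Treewidth 3.
One such decomposition:
Bags: B1 = {2, 3, 4, 6}  B2 = {2, 3, 5, 6}  B3 = {1, 2, 3, 6}
Tree: B1–B2, B2–B3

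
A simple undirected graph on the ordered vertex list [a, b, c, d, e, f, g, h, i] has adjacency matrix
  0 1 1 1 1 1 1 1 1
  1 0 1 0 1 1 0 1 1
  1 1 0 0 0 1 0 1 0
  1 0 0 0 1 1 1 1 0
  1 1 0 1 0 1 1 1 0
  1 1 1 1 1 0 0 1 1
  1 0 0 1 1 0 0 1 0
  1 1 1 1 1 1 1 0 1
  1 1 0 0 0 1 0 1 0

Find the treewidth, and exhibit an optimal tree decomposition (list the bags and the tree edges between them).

Every bag has size at most 5, so the width is 5 − 1 = 4 and tw(G) ≤ 4. For the lower bound, the 5 vertices {a, d, e, g, h} are pairwise adjacent, and any tree decomposition puts a clique entirely inside one bag — forcing width ≥ 4. Therefore the treewidth is 4.

Treewidth 4.
One optimal decomposition is:
Bags: B1 = {a, d, e, f, h}  B2 = {a, b, e, f, h}  B3 = {a, b, c, f, h}  B4 = {a, d, e, g, h}  B5 = {a, b, f, h, i}
Tree: B1–B2, B2–B3, B1–B4, B3–B5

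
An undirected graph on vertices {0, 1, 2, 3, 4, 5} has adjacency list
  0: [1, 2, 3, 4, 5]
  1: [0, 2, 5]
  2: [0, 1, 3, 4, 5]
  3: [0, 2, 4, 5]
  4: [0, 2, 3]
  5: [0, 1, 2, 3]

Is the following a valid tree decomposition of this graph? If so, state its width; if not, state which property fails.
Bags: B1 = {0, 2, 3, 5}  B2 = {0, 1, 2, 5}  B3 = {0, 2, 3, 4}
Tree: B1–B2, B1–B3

Checking the three conditions: (i) the bags cover all of {0, 1, 2, 3, 4, 5}; (ii) for each edge, some bag contains both endpoints; (iii) the bags containing any fixed vertex form a subtree. All hold, so the decomposition is valid with width 4 − 1 = 3.

Yes; width 3.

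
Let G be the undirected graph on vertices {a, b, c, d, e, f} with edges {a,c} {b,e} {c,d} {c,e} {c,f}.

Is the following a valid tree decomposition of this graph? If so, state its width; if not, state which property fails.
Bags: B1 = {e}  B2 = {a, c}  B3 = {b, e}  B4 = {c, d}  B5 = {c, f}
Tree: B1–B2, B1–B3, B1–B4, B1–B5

A tree decomposition must satisfy three properties: every vertex lies in some bag; for every edge, both endpoints lie together in some bag; and for every vertex, the bags containing it form a connected subtree. Here edge (c,e) lies in no bag, so the decomposition is invalid.

No — edge (c,e) lies in no bag.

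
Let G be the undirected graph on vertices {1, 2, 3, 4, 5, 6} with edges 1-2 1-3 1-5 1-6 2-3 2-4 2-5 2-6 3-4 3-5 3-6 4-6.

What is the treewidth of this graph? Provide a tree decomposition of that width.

Treewidth 3.
One optimal decomposition is:
Bags: B1 = {1, 2, 3, 6}  B2 = {2, 3, 4, 6}  B3 = {1, 2, 3, 5}
Tree: B1–B2, B1–B3

The largest bag has 4 vertices, giving width 3; this decomposition certifies tw(G) ≤ 3. On the other hand G contains the 4-clique {1, 2, 3, 5}. A clique must lie in a single bag of any decomposition, so no decomposition can have width below 3. Therefore the treewidth is 3.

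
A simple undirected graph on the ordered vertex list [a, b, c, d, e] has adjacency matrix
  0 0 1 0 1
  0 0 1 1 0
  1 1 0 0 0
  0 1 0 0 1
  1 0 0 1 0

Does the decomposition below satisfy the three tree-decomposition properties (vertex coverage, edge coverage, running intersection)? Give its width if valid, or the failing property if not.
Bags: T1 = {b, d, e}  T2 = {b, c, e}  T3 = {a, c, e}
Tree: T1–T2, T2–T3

Checking the three conditions: (i) the bags cover all of {a, b, c, d, e}; (ii) for each edge, some bag contains both endpoints; (iii) the bags containing any fixed vertex form a subtree. All hold, so the decomposition is valid with width 3 − 1 = 2.

Yes; width 2.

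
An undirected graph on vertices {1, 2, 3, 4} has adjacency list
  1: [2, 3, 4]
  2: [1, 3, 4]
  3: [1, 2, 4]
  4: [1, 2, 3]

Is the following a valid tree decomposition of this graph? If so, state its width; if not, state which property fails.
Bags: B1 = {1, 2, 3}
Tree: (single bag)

A tree decomposition must satisfy three properties: every vertex lies in some bag; for every edge, both endpoints lie together in some bag; and for every vertex, the bags containing it form a connected subtree. Here vertex 4 appears in no bag, so the decomposition is invalid.

No — vertex 4 appears in no bag.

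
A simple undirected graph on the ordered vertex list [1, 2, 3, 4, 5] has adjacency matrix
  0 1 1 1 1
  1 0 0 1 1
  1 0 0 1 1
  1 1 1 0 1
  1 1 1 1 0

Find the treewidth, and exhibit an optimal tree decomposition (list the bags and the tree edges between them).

Each bag holds 4 vertices, so the decomposition has width 3, which upper-bounds the treewidth. On the other hand G contains the 4-clique {1, 2, 4, 5}. A clique must lie in a single bag of any decomposition, so no decomposition can have width below 3. Combining the bounds, tw(G) = 3.

Treewidth 3.
One such decomposition:
Bags: B1 = {1, 2, 4, 5}  B2 = {1, 3, 4, 5}
Tree: B1–B2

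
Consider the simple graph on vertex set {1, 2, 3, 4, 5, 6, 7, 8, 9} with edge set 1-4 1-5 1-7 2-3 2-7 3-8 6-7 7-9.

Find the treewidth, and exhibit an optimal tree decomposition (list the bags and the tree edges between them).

Treewidth 1.
Bags: B1 = {1, 7}  B2 = {2, 7}  B3 = {2, 3}  B4 = {3, 8}  B5 = {1, 5}  B6 = {7, 9}  B7 = {6, 7}  B8 = {1, 4}
Tree: B1–B2, B2–B3, B3–B4, B1–B5, B1–B6, B6–B7, B5–B8

The largest bag has 2 vertices, giving width 1; this decomposition certifies tw(G) ≤ 1. G has an edge, so its treewidth is at least 1. Therefore the treewidth is 1.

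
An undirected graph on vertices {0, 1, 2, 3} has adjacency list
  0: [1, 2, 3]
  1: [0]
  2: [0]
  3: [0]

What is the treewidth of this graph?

1

A width-1 tree decomposition is:
Bags: B1 = {0, 2}  B2 = {0, 3}  B3 = {0, 1}
Tree: B1–B2, B2–B3
The largest bag has 2 vertices, giving width 1; this decomposition certifies tw(G) ≤ 1. Any graph with an edge has treewidth ≥ 1, and G has the edge 0–2. The upper and lower bounds meet at 1, so that is the treewidth.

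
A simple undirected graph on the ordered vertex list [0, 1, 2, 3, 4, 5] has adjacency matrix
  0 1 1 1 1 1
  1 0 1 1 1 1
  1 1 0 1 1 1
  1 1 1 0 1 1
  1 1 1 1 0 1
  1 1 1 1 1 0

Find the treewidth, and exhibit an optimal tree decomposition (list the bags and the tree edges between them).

Treewidth 5.
Bags: B1 = {0, 1, 2, 3, 4, 5}
Tree: (single bag)

With just one bag of size 6, the width is 6 − 1 = 5, so tw(G) ≤ 5. Conversely, {0, 1, 2, 3, 4, 5} is a clique of size 6, and the vertices of any clique must share a bag in every tree decomposition; so some bag has ≥ 6 vertices and tw(G) ≥ 5. Therefore the treewidth is 5.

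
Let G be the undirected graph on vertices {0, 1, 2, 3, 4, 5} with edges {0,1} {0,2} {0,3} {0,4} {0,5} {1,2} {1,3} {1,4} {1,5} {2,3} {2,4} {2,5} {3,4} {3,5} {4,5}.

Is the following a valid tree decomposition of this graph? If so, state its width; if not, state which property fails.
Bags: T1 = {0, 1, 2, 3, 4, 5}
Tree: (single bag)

Yes; width 5.

Every vertex of G appears in some bag (union = {0, 1, 2, 3, 4, 5}); every edge is covered by a bag; and for each vertex v the set of bags containing v is connected in the bag tree. The decomposition is therefore valid. The largest bag has 6 vertices, so the width is 5.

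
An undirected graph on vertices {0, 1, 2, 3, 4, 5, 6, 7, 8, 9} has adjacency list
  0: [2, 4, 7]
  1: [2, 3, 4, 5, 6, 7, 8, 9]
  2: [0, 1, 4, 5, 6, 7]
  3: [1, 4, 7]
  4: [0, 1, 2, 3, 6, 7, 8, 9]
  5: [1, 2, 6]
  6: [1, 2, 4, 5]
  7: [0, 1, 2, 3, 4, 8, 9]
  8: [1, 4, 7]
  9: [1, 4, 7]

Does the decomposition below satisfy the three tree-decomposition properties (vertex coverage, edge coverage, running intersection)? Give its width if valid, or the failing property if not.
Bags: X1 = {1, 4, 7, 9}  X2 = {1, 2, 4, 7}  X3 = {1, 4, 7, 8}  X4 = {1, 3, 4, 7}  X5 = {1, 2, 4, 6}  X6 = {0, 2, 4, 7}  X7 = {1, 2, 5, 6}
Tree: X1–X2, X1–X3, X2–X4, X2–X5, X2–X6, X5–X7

Vertex coverage: the bags together contain {0, 1, 2, 3, 4, 5, 6, 7, 8, 9}, the full vertex set. Edge coverage: each edge of G has both endpoints in at least one bag. Running intersection: for every vertex, the bags containing it form a connected subtree. All three properties hold, so this is a valid tree decomposition of width max|bag| − 1 = 3, and hence tw(G) ≤ 3.

Yes; width 3.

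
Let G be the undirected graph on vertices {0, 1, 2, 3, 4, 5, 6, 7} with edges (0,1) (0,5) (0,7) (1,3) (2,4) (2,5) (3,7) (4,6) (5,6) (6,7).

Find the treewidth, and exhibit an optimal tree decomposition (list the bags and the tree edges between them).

Treewidth 2.
One optimal decomposition is:
Bags: B1 = {0, 1, 3}  B2 = {0, 3, 7}  B3 = {0, 5, 7}  B4 = {5, 6, 7}  B5 = {2, 5, 6}  B6 = {2, 4, 6}
Tree: B1–B2, B2–B3, B3–B4, B4–B5, B5–B6

The largest bag has 3 vertices, giving width 2; this decomposition certifies tw(G) ≤ 2. Since 1–3–7–0–1 is a cycle in G, G is not acyclic. Forests are exactly the graphs of treewidth ≤ 1, so tw(G) ≥ 2. Combining the bounds, tw(G) = 2.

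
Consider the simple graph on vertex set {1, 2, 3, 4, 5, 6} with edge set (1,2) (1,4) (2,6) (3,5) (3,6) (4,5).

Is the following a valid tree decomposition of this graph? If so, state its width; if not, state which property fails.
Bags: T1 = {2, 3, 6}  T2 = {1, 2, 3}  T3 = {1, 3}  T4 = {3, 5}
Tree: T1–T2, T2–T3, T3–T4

A tree decomposition must satisfy three properties: every vertex lies in some bag; for every edge, both endpoints lie together in some bag; and for every vertex, the bags containing it form a connected subtree. Here vertex 4 appears in no bag, so the decomposition is invalid.

No — vertex 4 appears in no bag.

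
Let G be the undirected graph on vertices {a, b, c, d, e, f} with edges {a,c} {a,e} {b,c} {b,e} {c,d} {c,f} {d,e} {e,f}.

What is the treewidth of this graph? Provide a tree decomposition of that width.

Each bag holds 3 vertices, so the decomposition has width 2, which upper-bounds the treewidth. For the lower bound, G contains the cycle e–b–c–f–e, so G is not a forest; only forests have treewidth ≤ 1, hence tw(G) ≥ 2. Hence tw(G) = 2 exactly.

Treewidth 2.
One optimal decomposition is:
Bags: B1 = {b, c, e}  B2 = {c, e, f}  B3 = {a, c, e}  B4 = {c, d, e}
Tree: B1–B2, B2–B3, B3–B4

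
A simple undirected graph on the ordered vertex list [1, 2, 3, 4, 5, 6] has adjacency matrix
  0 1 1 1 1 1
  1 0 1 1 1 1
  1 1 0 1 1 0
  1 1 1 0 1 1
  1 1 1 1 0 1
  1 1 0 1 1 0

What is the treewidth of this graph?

A width-4 tree decomposition is:
Bags: B1 = {1, 2, 4, 5, 6}  B2 = {1, 2, 3, 4, 5}
Tree: B1–B2
Every bag has size at most 5, so the width is 5 − 1 = 4 and tw(G) ≤ 4. For the lower bound, the 5 vertices {1, 2, 3, 4, 5} are pairwise adjacent, and any tree decomposition puts a clique entirely inside one bag — forcing width ≥ 4. Combining the bounds, tw(G) = 4.

4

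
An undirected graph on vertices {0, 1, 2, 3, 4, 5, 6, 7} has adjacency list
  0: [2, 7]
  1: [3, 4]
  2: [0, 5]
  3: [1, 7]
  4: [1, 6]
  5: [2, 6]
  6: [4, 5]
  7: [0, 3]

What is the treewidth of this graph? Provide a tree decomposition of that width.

Treewidth 2.
One optimal decomposition is:
Bags: B1 = {0, 2, 5}  B2 = {0, 5, 7}  B3 = {3, 5, 7}  B4 = {1, 3, 5}  B5 = {1, 4, 5}  B6 = {4, 5, 6}
Tree: B1–B2, B2–B3, B3–B4, B4–B5, B5–B6

Each bag holds 3 vertices, so the decomposition has width 2, which upper-bounds the treewidth. Since 5–2–0–7–3–1–4–6–5 is a cycle in G, G is not acyclic. Forests are exactly the graphs of treewidth ≤ 1, so tw(G) ≥ 2. Combining the bounds, tw(G) = 2.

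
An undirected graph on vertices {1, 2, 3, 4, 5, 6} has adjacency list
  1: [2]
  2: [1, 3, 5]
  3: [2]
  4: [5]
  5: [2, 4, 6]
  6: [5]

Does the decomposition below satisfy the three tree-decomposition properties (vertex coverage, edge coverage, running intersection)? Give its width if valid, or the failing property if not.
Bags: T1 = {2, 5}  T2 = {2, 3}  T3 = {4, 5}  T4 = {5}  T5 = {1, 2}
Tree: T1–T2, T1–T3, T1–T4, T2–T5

No — vertex 6 appears in no bag.

A tree decomposition must satisfy three properties: every vertex lies in some bag; for every edge, both endpoints lie together in some bag; and for every vertex, the bags containing it form a connected subtree. Here vertex 6 appears in no bag, so the decomposition is invalid.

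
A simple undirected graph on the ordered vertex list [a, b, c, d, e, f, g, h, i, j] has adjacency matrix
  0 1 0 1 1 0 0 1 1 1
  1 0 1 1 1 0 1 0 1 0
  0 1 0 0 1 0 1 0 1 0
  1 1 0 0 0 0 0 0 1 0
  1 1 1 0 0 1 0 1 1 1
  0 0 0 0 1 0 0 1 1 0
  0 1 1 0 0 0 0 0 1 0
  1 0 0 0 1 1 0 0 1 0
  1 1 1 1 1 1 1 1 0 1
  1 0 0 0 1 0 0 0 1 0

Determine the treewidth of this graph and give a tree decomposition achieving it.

The largest bag has 4 vertices, giving width 3; this decomposition certifies tw(G) ≤ 3. Conversely, {a, b, d, i} is a clique of size 4, and the vertices of any clique must share a bag in every tree decomposition; so some bag has ≥ 4 vertices and tw(G) ≥ 3. The upper and lower bounds meet at 3, so that is the treewidth.

Treewidth 3.
One optimal decomposition is:
Bags: B1 = {a, e, i, j}  B2 = {a, b, e, i}  B3 = {a, e, h, i}  B4 = {e, f, h, i}  B5 = {b, c, e, i}  B6 = {a, b, d, i}  B7 = {b, c, g, i}
Tree: B1–B2, B1–B3, B3–B4, B2–B5, B2–B6, B5–B7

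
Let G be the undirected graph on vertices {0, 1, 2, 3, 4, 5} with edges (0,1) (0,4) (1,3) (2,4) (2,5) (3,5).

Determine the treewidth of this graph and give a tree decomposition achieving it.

Each bag holds 3 vertices, so the decomposition has width 2, which upper-bounds the treewidth. The edges 1–3–5–2–4–0–1 form a cycle, so G is not a tree and its treewidth is at least 2. The upper and lower bounds meet at 2, so that is the treewidth.

Treewidth 2.
One such decomposition:
Bags: B1 = {1, 3, 5}  B2 = {1, 2, 5}  B3 = {1, 2, 4}  B4 = {0, 1, 4}
Tree: B1–B2, B2–B3, B3–B4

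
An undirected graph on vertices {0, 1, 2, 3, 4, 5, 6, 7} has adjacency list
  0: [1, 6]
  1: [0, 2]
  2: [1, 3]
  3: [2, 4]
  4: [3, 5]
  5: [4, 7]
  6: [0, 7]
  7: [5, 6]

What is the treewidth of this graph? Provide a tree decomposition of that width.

Each bag holds 3 vertices, so the decomposition has width 2, which upper-bounds the treewidth. For the lower bound, G contains the cycle 0–6–7–5–4–3–2–1–0, so G is not a forest; only forests have treewidth ≤ 1, hence tw(G) ≥ 2. The upper and lower bounds meet at 2, so that is the treewidth.

Treewidth 2.
One such decomposition:
Bags: B1 = {0, 6, 7}  B2 = {0, 5, 7}  B3 = {0, 4, 5}  B4 = {0, 3, 4}  B5 = {0, 2, 3}  B6 = {0, 1, 2}
Tree: B1–B2, B2–B3, B3–B4, B4–B5, B5–B6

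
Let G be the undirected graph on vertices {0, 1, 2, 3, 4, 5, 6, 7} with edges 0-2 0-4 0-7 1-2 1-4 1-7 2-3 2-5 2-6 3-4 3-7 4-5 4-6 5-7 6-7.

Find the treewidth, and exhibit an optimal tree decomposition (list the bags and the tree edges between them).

The largest bag has 4 vertices, giving width 3; this decomposition certifies tw(G) ≤ 3. For the lower bound: the 4 vertex sets {4,5}, {0,7}, {2}, {6} are disjoint, each induces a connected subgraph, and every pair is joined by at least one edge of G. Contracting each set to a single vertex therefore yields K_{4} as a minor, and since treewidth is minor-monotone, tw(G) ≥ tw(K_{4}) = 3. Therefore the treewidth is 3.

Treewidth 3.
One optimal decomposition is:
Bags: B1 = {2, 4, 5, 7}  B2 = {0, 2, 4, 7}  B3 = {2, 4, 6, 7}  B4 = {1, 2, 4, 7}  B5 = {2, 3, 4, 7}
Tree: B1–B2, B2–B3, B3–B4, B4–B5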